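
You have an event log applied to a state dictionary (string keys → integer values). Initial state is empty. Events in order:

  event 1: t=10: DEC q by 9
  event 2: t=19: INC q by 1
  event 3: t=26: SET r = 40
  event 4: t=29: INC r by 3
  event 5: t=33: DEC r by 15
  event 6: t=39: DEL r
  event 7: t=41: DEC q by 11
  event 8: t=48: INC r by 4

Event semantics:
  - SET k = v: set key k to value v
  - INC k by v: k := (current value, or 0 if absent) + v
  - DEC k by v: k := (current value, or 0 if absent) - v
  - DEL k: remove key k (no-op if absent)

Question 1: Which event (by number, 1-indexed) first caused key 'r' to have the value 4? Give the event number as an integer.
Answer: 8

Derivation:
Looking for first event where r becomes 4:
  event 3: r = 40
  event 4: r = 43
  event 5: r = 28
  event 6: r = (absent)
  event 8: r (absent) -> 4  <-- first match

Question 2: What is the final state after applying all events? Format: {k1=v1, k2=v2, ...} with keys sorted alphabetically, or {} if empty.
Answer: {q=-19, r=4}

Derivation:
  after event 1 (t=10: DEC q by 9): {q=-9}
  after event 2 (t=19: INC q by 1): {q=-8}
  after event 3 (t=26: SET r = 40): {q=-8, r=40}
  after event 4 (t=29: INC r by 3): {q=-8, r=43}
  after event 5 (t=33: DEC r by 15): {q=-8, r=28}
  after event 6 (t=39: DEL r): {q=-8}
  after event 7 (t=41: DEC q by 11): {q=-19}
  after event 8 (t=48: INC r by 4): {q=-19, r=4}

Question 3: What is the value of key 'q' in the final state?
Track key 'q' through all 8 events:
  event 1 (t=10: DEC q by 9): q (absent) -> -9
  event 2 (t=19: INC q by 1): q -9 -> -8
  event 3 (t=26: SET r = 40): q unchanged
  event 4 (t=29: INC r by 3): q unchanged
  event 5 (t=33: DEC r by 15): q unchanged
  event 6 (t=39: DEL r): q unchanged
  event 7 (t=41: DEC q by 11): q -8 -> -19
  event 8 (t=48: INC r by 4): q unchanged
Final: q = -19

Answer: -19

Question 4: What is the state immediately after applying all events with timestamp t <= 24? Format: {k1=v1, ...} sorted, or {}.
Apply events with t <= 24 (2 events):
  after event 1 (t=10: DEC q by 9): {q=-9}
  after event 2 (t=19: INC q by 1): {q=-8}

Answer: {q=-8}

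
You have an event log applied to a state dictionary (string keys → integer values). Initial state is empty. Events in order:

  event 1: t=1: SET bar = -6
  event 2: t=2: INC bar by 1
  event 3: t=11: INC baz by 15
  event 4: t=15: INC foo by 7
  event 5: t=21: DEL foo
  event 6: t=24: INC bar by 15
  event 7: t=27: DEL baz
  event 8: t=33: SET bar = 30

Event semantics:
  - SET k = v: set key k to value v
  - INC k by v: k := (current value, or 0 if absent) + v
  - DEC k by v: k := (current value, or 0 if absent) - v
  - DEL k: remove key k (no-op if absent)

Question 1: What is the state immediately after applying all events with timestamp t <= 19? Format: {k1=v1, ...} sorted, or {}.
Answer: {bar=-5, baz=15, foo=7}

Derivation:
Apply events with t <= 19 (4 events):
  after event 1 (t=1: SET bar = -6): {bar=-6}
  after event 2 (t=2: INC bar by 1): {bar=-5}
  after event 3 (t=11: INC baz by 15): {bar=-5, baz=15}
  after event 4 (t=15: INC foo by 7): {bar=-5, baz=15, foo=7}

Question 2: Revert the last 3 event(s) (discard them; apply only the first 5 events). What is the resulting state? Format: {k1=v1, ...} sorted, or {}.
Answer: {bar=-5, baz=15}

Derivation:
Keep first 5 events (discard last 3):
  after event 1 (t=1: SET bar = -6): {bar=-6}
  after event 2 (t=2: INC bar by 1): {bar=-5}
  after event 3 (t=11: INC baz by 15): {bar=-5, baz=15}
  after event 4 (t=15: INC foo by 7): {bar=-5, baz=15, foo=7}
  after event 5 (t=21: DEL foo): {bar=-5, baz=15}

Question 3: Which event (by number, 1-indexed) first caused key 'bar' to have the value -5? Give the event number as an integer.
Answer: 2

Derivation:
Looking for first event where bar becomes -5:
  event 1: bar = -6
  event 2: bar -6 -> -5  <-- first match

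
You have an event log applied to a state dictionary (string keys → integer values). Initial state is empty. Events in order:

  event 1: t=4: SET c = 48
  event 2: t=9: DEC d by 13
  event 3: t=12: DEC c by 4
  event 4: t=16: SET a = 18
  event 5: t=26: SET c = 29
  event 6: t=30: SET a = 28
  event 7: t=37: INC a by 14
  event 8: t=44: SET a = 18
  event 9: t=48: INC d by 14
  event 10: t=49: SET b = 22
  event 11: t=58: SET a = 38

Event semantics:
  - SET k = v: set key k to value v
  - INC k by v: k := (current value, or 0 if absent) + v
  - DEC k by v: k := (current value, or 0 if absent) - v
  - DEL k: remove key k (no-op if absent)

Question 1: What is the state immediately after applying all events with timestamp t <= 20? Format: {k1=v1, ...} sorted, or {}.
Answer: {a=18, c=44, d=-13}

Derivation:
Apply events with t <= 20 (4 events):
  after event 1 (t=4: SET c = 48): {c=48}
  after event 2 (t=9: DEC d by 13): {c=48, d=-13}
  after event 3 (t=12: DEC c by 4): {c=44, d=-13}
  after event 4 (t=16: SET a = 18): {a=18, c=44, d=-13}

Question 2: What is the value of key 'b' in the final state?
Answer: 22

Derivation:
Track key 'b' through all 11 events:
  event 1 (t=4: SET c = 48): b unchanged
  event 2 (t=9: DEC d by 13): b unchanged
  event 3 (t=12: DEC c by 4): b unchanged
  event 4 (t=16: SET a = 18): b unchanged
  event 5 (t=26: SET c = 29): b unchanged
  event 6 (t=30: SET a = 28): b unchanged
  event 7 (t=37: INC a by 14): b unchanged
  event 8 (t=44: SET a = 18): b unchanged
  event 9 (t=48: INC d by 14): b unchanged
  event 10 (t=49: SET b = 22): b (absent) -> 22
  event 11 (t=58: SET a = 38): b unchanged
Final: b = 22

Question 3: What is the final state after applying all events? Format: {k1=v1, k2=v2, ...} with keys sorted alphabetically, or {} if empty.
Answer: {a=38, b=22, c=29, d=1}

Derivation:
  after event 1 (t=4: SET c = 48): {c=48}
  after event 2 (t=9: DEC d by 13): {c=48, d=-13}
  after event 3 (t=12: DEC c by 4): {c=44, d=-13}
  after event 4 (t=16: SET a = 18): {a=18, c=44, d=-13}
  after event 5 (t=26: SET c = 29): {a=18, c=29, d=-13}
  after event 6 (t=30: SET a = 28): {a=28, c=29, d=-13}
  after event 7 (t=37: INC a by 14): {a=42, c=29, d=-13}
  after event 8 (t=44: SET a = 18): {a=18, c=29, d=-13}
  after event 9 (t=48: INC d by 14): {a=18, c=29, d=1}
  after event 10 (t=49: SET b = 22): {a=18, b=22, c=29, d=1}
  after event 11 (t=58: SET a = 38): {a=38, b=22, c=29, d=1}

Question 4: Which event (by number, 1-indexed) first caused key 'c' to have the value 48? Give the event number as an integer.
Answer: 1

Derivation:
Looking for first event where c becomes 48:
  event 1: c (absent) -> 48  <-- first match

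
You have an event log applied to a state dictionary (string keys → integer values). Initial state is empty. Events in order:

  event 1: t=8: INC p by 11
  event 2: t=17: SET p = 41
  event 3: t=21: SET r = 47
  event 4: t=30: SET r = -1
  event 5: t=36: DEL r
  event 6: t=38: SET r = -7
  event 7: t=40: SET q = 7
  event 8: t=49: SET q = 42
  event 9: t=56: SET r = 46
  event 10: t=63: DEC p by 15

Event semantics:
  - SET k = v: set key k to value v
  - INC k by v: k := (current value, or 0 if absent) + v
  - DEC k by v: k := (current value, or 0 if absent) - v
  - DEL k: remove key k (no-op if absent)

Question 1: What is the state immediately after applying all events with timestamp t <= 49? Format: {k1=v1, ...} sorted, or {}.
Answer: {p=41, q=42, r=-7}

Derivation:
Apply events with t <= 49 (8 events):
  after event 1 (t=8: INC p by 11): {p=11}
  after event 2 (t=17: SET p = 41): {p=41}
  after event 3 (t=21: SET r = 47): {p=41, r=47}
  after event 4 (t=30: SET r = -1): {p=41, r=-1}
  after event 5 (t=36: DEL r): {p=41}
  after event 6 (t=38: SET r = -7): {p=41, r=-7}
  after event 7 (t=40: SET q = 7): {p=41, q=7, r=-7}
  after event 8 (t=49: SET q = 42): {p=41, q=42, r=-7}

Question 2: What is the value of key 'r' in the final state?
Answer: 46

Derivation:
Track key 'r' through all 10 events:
  event 1 (t=8: INC p by 11): r unchanged
  event 2 (t=17: SET p = 41): r unchanged
  event 3 (t=21: SET r = 47): r (absent) -> 47
  event 4 (t=30: SET r = -1): r 47 -> -1
  event 5 (t=36: DEL r): r -1 -> (absent)
  event 6 (t=38: SET r = -7): r (absent) -> -7
  event 7 (t=40: SET q = 7): r unchanged
  event 8 (t=49: SET q = 42): r unchanged
  event 9 (t=56: SET r = 46): r -7 -> 46
  event 10 (t=63: DEC p by 15): r unchanged
Final: r = 46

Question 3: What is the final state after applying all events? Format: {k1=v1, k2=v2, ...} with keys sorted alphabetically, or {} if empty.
  after event 1 (t=8: INC p by 11): {p=11}
  after event 2 (t=17: SET p = 41): {p=41}
  after event 3 (t=21: SET r = 47): {p=41, r=47}
  after event 4 (t=30: SET r = -1): {p=41, r=-1}
  after event 5 (t=36: DEL r): {p=41}
  after event 6 (t=38: SET r = -7): {p=41, r=-7}
  after event 7 (t=40: SET q = 7): {p=41, q=7, r=-7}
  after event 8 (t=49: SET q = 42): {p=41, q=42, r=-7}
  after event 9 (t=56: SET r = 46): {p=41, q=42, r=46}
  after event 10 (t=63: DEC p by 15): {p=26, q=42, r=46}

Answer: {p=26, q=42, r=46}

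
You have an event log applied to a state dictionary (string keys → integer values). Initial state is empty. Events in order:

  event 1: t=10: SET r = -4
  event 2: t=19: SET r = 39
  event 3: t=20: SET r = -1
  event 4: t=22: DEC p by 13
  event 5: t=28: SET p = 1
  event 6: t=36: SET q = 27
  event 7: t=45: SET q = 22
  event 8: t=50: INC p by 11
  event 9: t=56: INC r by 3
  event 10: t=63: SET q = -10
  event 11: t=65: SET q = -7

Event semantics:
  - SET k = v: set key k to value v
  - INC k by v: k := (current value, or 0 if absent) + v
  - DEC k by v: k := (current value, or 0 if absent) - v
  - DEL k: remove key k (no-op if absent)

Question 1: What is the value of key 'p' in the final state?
Answer: 12

Derivation:
Track key 'p' through all 11 events:
  event 1 (t=10: SET r = -4): p unchanged
  event 2 (t=19: SET r = 39): p unchanged
  event 3 (t=20: SET r = -1): p unchanged
  event 4 (t=22: DEC p by 13): p (absent) -> -13
  event 5 (t=28: SET p = 1): p -13 -> 1
  event 6 (t=36: SET q = 27): p unchanged
  event 7 (t=45: SET q = 22): p unchanged
  event 8 (t=50: INC p by 11): p 1 -> 12
  event 9 (t=56: INC r by 3): p unchanged
  event 10 (t=63: SET q = -10): p unchanged
  event 11 (t=65: SET q = -7): p unchanged
Final: p = 12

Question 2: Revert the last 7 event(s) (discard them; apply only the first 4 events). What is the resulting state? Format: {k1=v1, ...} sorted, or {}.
Answer: {p=-13, r=-1}

Derivation:
Keep first 4 events (discard last 7):
  after event 1 (t=10: SET r = -4): {r=-4}
  after event 2 (t=19: SET r = 39): {r=39}
  after event 3 (t=20: SET r = -1): {r=-1}
  after event 4 (t=22: DEC p by 13): {p=-13, r=-1}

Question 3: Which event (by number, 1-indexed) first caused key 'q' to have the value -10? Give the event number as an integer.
Answer: 10

Derivation:
Looking for first event where q becomes -10:
  event 6: q = 27
  event 7: q = 22
  event 8: q = 22
  event 9: q = 22
  event 10: q 22 -> -10  <-- first match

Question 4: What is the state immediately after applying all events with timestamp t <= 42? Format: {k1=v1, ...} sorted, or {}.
Apply events with t <= 42 (6 events):
  after event 1 (t=10: SET r = -4): {r=-4}
  after event 2 (t=19: SET r = 39): {r=39}
  after event 3 (t=20: SET r = -1): {r=-1}
  after event 4 (t=22: DEC p by 13): {p=-13, r=-1}
  after event 5 (t=28: SET p = 1): {p=1, r=-1}
  after event 6 (t=36: SET q = 27): {p=1, q=27, r=-1}

Answer: {p=1, q=27, r=-1}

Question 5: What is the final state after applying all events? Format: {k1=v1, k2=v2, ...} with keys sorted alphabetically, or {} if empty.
  after event 1 (t=10: SET r = -4): {r=-4}
  after event 2 (t=19: SET r = 39): {r=39}
  after event 3 (t=20: SET r = -1): {r=-1}
  after event 4 (t=22: DEC p by 13): {p=-13, r=-1}
  after event 5 (t=28: SET p = 1): {p=1, r=-1}
  after event 6 (t=36: SET q = 27): {p=1, q=27, r=-1}
  after event 7 (t=45: SET q = 22): {p=1, q=22, r=-1}
  after event 8 (t=50: INC p by 11): {p=12, q=22, r=-1}
  after event 9 (t=56: INC r by 3): {p=12, q=22, r=2}
  after event 10 (t=63: SET q = -10): {p=12, q=-10, r=2}
  after event 11 (t=65: SET q = -7): {p=12, q=-7, r=2}

Answer: {p=12, q=-7, r=2}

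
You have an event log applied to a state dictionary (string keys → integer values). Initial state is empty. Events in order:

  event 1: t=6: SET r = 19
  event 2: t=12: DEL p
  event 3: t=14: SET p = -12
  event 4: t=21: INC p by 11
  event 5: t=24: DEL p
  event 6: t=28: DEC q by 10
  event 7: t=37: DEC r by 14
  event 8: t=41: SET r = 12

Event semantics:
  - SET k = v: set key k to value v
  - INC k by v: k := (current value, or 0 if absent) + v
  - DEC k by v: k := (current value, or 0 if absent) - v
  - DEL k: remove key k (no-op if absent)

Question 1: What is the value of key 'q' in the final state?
Track key 'q' through all 8 events:
  event 1 (t=6: SET r = 19): q unchanged
  event 2 (t=12: DEL p): q unchanged
  event 3 (t=14: SET p = -12): q unchanged
  event 4 (t=21: INC p by 11): q unchanged
  event 5 (t=24: DEL p): q unchanged
  event 6 (t=28: DEC q by 10): q (absent) -> -10
  event 7 (t=37: DEC r by 14): q unchanged
  event 8 (t=41: SET r = 12): q unchanged
Final: q = -10

Answer: -10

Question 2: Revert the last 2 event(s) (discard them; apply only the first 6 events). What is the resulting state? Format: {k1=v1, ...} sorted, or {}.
Answer: {q=-10, r=19}

Derivation:
Keep first 6 events (discard last 2):
  after event 1 (t=6: SET r = 19): {r=19}
  after event 2 (t=12: DEL p): {r=19}
  after event 3 (t=14: SET p = -12): {p=-12, r=19}
  after event 4 (t=21: INC p by 11): {p=-1, r=19}
  after event 5 (t=24: DEL p): {r=19}
  after event 6 (t=28: DEC q by 10): {q=-10, r=19}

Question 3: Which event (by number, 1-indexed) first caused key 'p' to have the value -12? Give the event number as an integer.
Answer: 3

Derivation:
Looking for first event where p becomes -12:
  event 3: p (absent) -> -12  <-- first match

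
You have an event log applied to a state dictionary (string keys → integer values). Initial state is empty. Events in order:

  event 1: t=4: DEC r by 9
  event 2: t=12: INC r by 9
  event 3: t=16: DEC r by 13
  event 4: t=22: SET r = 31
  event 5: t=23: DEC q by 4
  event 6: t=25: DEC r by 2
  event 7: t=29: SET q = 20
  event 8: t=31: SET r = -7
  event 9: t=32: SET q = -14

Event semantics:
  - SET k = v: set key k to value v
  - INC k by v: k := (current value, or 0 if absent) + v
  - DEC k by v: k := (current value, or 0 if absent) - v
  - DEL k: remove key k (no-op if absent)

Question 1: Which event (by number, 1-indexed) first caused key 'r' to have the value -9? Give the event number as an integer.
Answer: 1

Derivation:
Looking for first event where r becomes -9:
  event 1: r (absent) -> -9  <-- first match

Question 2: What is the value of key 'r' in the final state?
Track key 'r' through all 9 events:
  event 1 (t=4: DEC r by 9): r (absent) -> -9
  event 2 (t=12: INC r by 9): r -9 -> 0
  event 3 (t=16: DEC r by 13): r 0 -> -13
  event 4 (t=22: SET r = 31): r -13 -> 31
  event 5 (t=23: DEC q by 4): r unchanged
  event 6 (t=25: DEC r by 2): r 31 -> 29
  event 7 (t=29: SET q = 20): r unchanged
  event 8 (t=31: SET r = -7): r 29 -> -7
  event 9 (t=32: SET q = -14): r unchanged
Final: r = -7

Answer: -7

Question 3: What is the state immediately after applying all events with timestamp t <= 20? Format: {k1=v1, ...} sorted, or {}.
Answer: {r=-13}

Derivation:
Apply events with t <= 20 (3 events):
  after event 1 (t=4: DEC r by 9): {r=-9}
  after event 2 (t=12: INC r by 9): {r=0}
  after event 3 (t=16: DEC r by 13): {r=-13}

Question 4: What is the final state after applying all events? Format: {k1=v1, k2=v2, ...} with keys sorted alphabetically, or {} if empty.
  after event 1 (t=4: DEC r by 9): {r=-9}
  after event 2 (t=12: INC r by 9): {r=0}
  after event 3 (t=16: DEC r by 13): {r=-13}
  after event 4 (t=22: SET r = 31): {r=31}
  after event 5 (t=23: DEC q by 4): {q=-4, r=31}
  after event 6 (t=25: DEC r by 2): {q=-4, r=29}
  after event 7 (t=29: SET q = 20): {q=20, r=29}
  after event 8 (t=31: SET r = -7): {q=20, r=-7}
  after event 9 (t=32: SET q = -14): {q=-14, r=-7}

Answer: {q=-14, r=-7}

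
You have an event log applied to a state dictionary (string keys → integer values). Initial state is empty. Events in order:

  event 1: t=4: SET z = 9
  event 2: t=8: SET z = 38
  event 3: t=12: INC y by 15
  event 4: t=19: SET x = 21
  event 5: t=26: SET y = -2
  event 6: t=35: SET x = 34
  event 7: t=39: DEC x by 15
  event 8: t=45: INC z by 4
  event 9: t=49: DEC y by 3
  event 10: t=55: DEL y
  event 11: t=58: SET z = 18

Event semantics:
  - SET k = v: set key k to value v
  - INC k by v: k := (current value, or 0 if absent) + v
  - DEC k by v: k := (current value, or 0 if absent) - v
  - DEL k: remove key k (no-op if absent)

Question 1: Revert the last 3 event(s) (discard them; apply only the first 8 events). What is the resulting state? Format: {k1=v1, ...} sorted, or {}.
Keep first 8 events (discard last 3):
  after event 1 (t=4: SET z = 9): {z=9}
  after event 2 (t=8: SET z = 38): {z=38}
  after event 3 (t=12: INC y by 15): {y=15, z=38}
  after event 4 (t=19: SET x = 21): {x=21, y=15, z=38}
  after event 5 (t=26: SET y = -2): {x=21, y=-2, z=38}
  after event 6 (t=35: SET x = 34): {x=34, y=-2, z=38}
  after event 7 (t=39: DEC x by 15): {x=19, y=-2, z=38}
  after event 8 (t=45: INC z by 4): {x=19, y=-2, z=42}

Answer: {x=19, y=-2, z=42}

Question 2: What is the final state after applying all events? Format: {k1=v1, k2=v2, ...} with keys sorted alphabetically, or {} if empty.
Answer: {x=19, z=18}

Derivation:
  after event 1 (t=4: SET z = 9): {z=9}
  after event 2 (t=8: SET z = 38): {z=38}
  after event 3 (t=12: INC y by 15): {y=15, z=38}
  after event 4 (t=19: SET x = 21): {x=21, y=15, z=38}
  after event 5 (t=26: SET y = -2): {x=21, y=-2, z=38}
  after event 6 (t=35: SET x = 34): {x=34, y=-2, z=38}
  after event 7 (t=39: DEC x by 15): {x=19, y=-2, z=38}
  after event 8 (t=45: INC z by 4): {x=19, y=-2, z=42}
  after event 9 (t=49: DEC y by 3): {x=19, y=-5, z=42}
  after event 10 (t=55: DEL y): {x=19, z=42}
  after event 11 (t=58: SET z = 18): {x=19, z=18}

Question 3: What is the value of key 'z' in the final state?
Answer: 18

Derivation:
Track key 'z' through all 11 events:
  event 1 (t=4: SET z = 9): z (absent) -> 9
  event 2 (t=8: SET z = 38): z 9 -> 38
  event 3 (t=12: INC y by 15): z unchanged
  event 4 (t=19: SET x = 21): z unchanged
  event 5 (t=26: SET y = -2): z unchanged
  event 6 (t=35: SET x = 34): z unchanged
  event 7 (t=39: DEC x by 15): z unchanged
  event 8 (t=45: INC z by 4): z 38 -> 42
  event 9 (t=49: DEC y by 3): z unchanged
  event 10 (t=55: DEL y): z unchanged
  event 11 (t=58: SET z = 18): z 42 -> 18
Final: z = 18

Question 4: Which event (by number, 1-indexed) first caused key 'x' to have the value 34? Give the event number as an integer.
Looking for first event where x becomes 34:
  event 4: x = 21
  event 5: x = 21
  event 6: x 21 -> 34  <-- first match

Answer: 6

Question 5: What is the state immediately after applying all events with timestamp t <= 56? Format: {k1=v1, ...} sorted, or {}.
Apply events with t <= 56 (10 events):
  after event 1 (t=4: SET z = 9): {z=9}
  after event 2 (t=8: SET z = 38): {z=38}
  after event 3 (t=12: INC y by 15): {y=15, z=38}
  after event 4 (t=19: SET x = 21): {x=21, y=15, z=38}
  after event 5 (t=26: SET y = -2): {x=21, y=-2, z=38}
  after event 6 (t=35: SET x = 34): {x=34, y=-2, z=38}
  after event 7 (t=39: DEC x by 15): {x=19, y=-2, z=38}
  after event 8 (t=45: INC z by 4): {x=19, y=-2, z=42}
  after event 9 (t=49: DEC y by 3): {x=19, y=-5, z=42}
  after event 10 (t=55: DEL y): {x=19, z=42}

Answer: {x=19, z=42}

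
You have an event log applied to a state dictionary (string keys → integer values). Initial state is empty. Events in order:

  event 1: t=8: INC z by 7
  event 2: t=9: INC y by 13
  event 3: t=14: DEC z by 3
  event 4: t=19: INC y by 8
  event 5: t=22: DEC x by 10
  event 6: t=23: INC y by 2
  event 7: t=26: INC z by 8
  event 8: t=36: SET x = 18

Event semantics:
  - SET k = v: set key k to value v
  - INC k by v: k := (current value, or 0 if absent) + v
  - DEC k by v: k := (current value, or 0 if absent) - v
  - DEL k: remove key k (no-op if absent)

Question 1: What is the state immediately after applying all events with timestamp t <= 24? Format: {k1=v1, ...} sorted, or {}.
Answer: {x=-10, y=23, z=4}

Derivation:
Apply events with t <= 24 (6 events):
  after event 1 (t=8: INC z by 7): {z=7}
  after event 2 (t=9: INC y by 13): {y=13, z=7}
  after event 3 (t=14: DEC z by 3): {y=13, z=4}
  after event 4 (t=19: INC y by 8): {y=21, z=4}
  after event 5 (t=22: DEC x by 10): {x=-10, y=21, z=4}
  after event 6 (t=23: INC y by 2): {x=-10, y=23, z=4}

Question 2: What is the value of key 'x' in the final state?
Answer: 18

Derivation:
Track key 'x' through all 8 events:
  event 1 (t=8: INC z by 7): x unchanged
  event 2 (t=9: INC y by 13): x unchanged
  event 3 (t=14: DEC z by 3): x unchanged
  event 4 (t=19: INC y by 8): x unchanged
  event 5 (t=22: DEC x by 10): x (absent) -> -10
  event 6 (t=23: INC y by 2): x unchanged
  event 7 (t=26: INC z by 8): x unchanged
  event 8 (t=36: SET x = 18): x -10 -> 18
Final: x = 18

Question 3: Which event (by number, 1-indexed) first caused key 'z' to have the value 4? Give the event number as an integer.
Looking for first event where z becomes 4:
  event 1: z = 7
  event 2: z = 7
  event 3: z 7 -> 4  <-- first match

Answer: 3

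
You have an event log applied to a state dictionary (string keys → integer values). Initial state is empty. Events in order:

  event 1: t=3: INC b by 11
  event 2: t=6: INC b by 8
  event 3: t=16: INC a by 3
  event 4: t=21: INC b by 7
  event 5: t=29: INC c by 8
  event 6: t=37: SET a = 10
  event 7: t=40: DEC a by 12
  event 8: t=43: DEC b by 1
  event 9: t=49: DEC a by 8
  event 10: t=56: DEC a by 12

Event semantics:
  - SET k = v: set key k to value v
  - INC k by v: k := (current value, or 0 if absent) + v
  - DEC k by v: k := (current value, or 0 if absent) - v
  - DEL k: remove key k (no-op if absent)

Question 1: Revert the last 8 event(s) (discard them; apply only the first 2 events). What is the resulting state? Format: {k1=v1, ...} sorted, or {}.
Keep first 2 events (discard last 8):
  after event 1 (t=3: INC b by 11): {b=11}
  after event 2 (t=6: INC b by 8): {b=19}

Answer: {b=19}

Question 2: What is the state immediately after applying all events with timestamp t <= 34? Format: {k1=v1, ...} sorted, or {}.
Apply events with t <= 34 (5 events):
  after event 1 (t=3: INC b by 11): {b=11}
  after event 2 (t=6: INC b by 8): {b=19}
  after event 3 (t=16: INC a by 3): {a=3, b=19}
  after event 4 (t=21: INC b by 7): {a=3, b=26}
  after event 5 (t=29: INC c by 8): {a=3, b=26, c=8}

Answer: {a=3, b=26, c=8}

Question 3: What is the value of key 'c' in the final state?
Answer: 8

Derivation:
Track key 'c' through all 10 events:
  event 1 (t=3: INC b by 11): c unchanged
  event 2 (t=6: INC b by 8): c unchanged
  event 3 (t=16: INC a by 3): c unchanged
  event 4 (t=21: INC b by 7): c unchanged
  event 5 (t=29: INC c by 8): c (absent) -> 8
  event 6 (t=37: SET a = 10): c unchanged
  event 7 (t=40: DEC a by 12): c unchanged
  event 8 (t=43: DEC b by 1): c unchanged
  event 9 (t=49: DEC a by 8): c unchanged
  event 10 (t=56: DEC a by 12): c unchanged
Final: c = 8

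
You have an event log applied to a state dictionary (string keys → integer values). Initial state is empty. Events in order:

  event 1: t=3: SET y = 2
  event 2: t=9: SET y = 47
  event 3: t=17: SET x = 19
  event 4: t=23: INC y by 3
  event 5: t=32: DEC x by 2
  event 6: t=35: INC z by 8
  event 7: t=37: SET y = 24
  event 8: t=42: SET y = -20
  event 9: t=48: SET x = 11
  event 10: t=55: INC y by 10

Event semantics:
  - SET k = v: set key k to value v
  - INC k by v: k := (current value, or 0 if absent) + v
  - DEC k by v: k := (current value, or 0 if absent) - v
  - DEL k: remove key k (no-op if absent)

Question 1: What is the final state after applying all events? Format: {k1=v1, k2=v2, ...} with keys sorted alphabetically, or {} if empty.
Answer: {x=11, y=-10, z=8}

Derivation:
  after event 1 (t=3: SET y = 2): {y=2}
  after event 2 (t=9: SET y = 47): {y=47}
  after event 3 (t=17: SET x = 19): {x=19, y=47}
  after event 4 (t=23: INC y by 3): {x=19, y=50}
  after event 5 (t=32: DEC x by 2): {x=17, y=50}
  after event 6 (t=35: INC z by 8): {x=17, y=50, z=8}
  after event 7 (t=37: SET y = 24): {x=17, y=24, z=8}
  after event 8 (t=42: SET y = -20): {x=17, y=-20, z=8}
  after event 9 (t=48: SET x = 11): {x=11, y=-20, z=8}
  after event 10 (t=55: INC y by 10): {x=11, y=-10, z=8}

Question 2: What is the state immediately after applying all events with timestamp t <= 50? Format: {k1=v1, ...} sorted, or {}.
Answer: {x=11, y=-20, z=8}

Derivation:
Apply events with t <= 50 (9 events):
  after event 1 (t=3: SET y = 2): {y=2}
  after event 2 (t=9: SET y = 47): {y=47}
  after event 3 (t=17: SET x = 19): {x=19, y=47}
  after event 4 (t=23: INC y by 3): {x=19, y=50}
  after event 5 (t=32: DEC x by 2): {x=17, y=50}
  after event 6 (t=35: INC z by 8): {x=17, y=50, z=8}
  after event 7 (t=37: SET y = 24): {x=17, y=24, z=8}
  after event 8 (t=42: SET y = -20): {x=17, y=-20, z=8}
  after event 9 (t=48: SET x = 11): {x=11, y=-20, z=8}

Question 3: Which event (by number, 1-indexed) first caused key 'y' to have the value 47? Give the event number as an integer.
Answer: 2

Derivation:
Looking for first event where y becomes 47:
  event 1: y = 2
  event 2: y 2 -> 47  <-- first match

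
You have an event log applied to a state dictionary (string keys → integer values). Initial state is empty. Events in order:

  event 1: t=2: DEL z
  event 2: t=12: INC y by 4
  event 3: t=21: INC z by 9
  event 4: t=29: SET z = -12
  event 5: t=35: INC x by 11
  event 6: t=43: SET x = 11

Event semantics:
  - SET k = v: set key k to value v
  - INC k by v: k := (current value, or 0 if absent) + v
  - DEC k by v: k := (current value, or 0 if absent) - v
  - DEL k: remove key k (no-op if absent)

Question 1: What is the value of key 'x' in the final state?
Answer: 11

Derivation:
Track key 'x' through all 6 events:
  event 1 (t=2: DEL z): x unchanged
  event 2 (t=12: INC y by 4): x unchanged
  event 3 (t=21: INC z by 9): x unchanged
  event 4 (t=29: SET z = -12): x unchanged
  event 5 (t=35: INC x by 11): x (absent) -> 11
  event 6 (t=43: SET x = 11): x 11 -> 11
Final: x = 11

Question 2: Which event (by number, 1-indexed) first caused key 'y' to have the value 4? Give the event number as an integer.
Looking for first event where y becomes 4:
  event 2: y (absent) -> 4  <-- first match

Answer: 2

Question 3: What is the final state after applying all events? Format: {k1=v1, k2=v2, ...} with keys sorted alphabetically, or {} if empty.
Answer: {x=11, y=4, z=-12}

Derivation:
  after event 1 (t=2: DEL z): {}
  after event 2 (t=12: INC y by 4): {y=4}
  after event 3 (t=21: INC z by 9): {y=4, z=9}
  after event 4 (t=29: SET z = -12): {y=4, z=-12}
  after event 5 (t=35: INC x by 11): {x=11, y=4, z=-12}
  after event 6 (t=43: SET x = 11): {x=11, y=4, z=-12}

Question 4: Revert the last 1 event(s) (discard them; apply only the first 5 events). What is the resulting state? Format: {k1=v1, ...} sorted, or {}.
Answer: {x=11, y=4, z=-12}

Derivation:
Keep first 5 events (discard last 1):
  after event 1 (t=2: DEL z): {}
  after event 2 (t=12: INC y by 4): {y=4}
  after event 3 (t=21: INC z by 9): {y=4, z=9}
  after event 4 (t=29: SET z = -12): {y=4, z=-12}
  after event 5 (t=35: INC x by 11): {x=11, y=4, z=-12}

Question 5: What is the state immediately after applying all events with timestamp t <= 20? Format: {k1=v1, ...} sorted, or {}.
Answer: {y=4}

Derivation:
Apply events with t <= 20 (2 events):
  after event 1 (t=2: DEL z): {}
  after event 2 (t=12: INC y by 4): {y=4}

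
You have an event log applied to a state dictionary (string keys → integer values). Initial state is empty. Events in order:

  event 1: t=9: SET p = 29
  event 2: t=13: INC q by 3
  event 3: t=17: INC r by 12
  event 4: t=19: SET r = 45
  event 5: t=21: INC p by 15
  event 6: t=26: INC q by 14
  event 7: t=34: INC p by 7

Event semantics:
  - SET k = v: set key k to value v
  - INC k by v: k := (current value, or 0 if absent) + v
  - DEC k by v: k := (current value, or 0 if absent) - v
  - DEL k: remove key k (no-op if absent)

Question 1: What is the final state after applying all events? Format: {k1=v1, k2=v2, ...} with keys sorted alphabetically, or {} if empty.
Answer: {p=51, q=17, r=45}

Derivation:
  after event 1 (t=9: SET p = 29): {p=29}
  after event 2 (t=13: INC q by 3): {p=29, q=3}
  after event 3 (t=17: INC r by 12): {p=29, q=3, r=12}
  after event 4 (t=19: SET r = 45): {p=29, q=3, r=45}
  after event 5 (t=21: INC p by 15): {p=44, q=3, r=45}
  after event 6 (t=26: INC q by 14): {p=44, q=17, r=45}
  after event 7 (t=34: INC p by 7): {p=51, q=17, r=45}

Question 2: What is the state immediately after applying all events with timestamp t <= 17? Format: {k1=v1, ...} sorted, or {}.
Apply events with t <= 17 (3 events):
  after event 1 (t=9: SET p = 29): {p=29}
  after event 2 (t=13: INC q by 3): {p=29, q=3}
  after event 3 (t=17: INC r by 12): {p=29, q=3, r=12}

Answer: {p=29, q=3, r=12}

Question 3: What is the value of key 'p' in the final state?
Track key 'p' through all 7 events:
  event 1 (t=9: SET p = 29): p (absent) -> 29
  event 2 (t=13: INC q by 3): p unchanged
  event 3 (t=17: INC r by 12): p unchanged
  event 4 (t=19: SET r = 45): p unchanged
  event 5 (t=21: INC p by 15): p 29 -> 44
  event 6 (t=26: INC q by 14): p unchanged
  event 7 (t=34: INC p by 7): p 44 -> 51
Final: p = 51

Answer: 51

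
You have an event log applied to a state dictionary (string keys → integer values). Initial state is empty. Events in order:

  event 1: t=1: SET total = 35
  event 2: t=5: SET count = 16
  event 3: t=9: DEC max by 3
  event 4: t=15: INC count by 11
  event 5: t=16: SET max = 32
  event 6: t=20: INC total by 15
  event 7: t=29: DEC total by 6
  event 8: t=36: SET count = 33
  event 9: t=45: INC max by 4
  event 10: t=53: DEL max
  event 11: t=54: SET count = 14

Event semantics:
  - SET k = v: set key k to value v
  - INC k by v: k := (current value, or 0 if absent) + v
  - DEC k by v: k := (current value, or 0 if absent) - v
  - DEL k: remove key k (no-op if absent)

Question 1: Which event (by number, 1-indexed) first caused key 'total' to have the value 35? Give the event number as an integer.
Answer: 1

Derivation:
Looking for first event where total becomes 35:
  event 1: total (absent) -> 35  <-- first match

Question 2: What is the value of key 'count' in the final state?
Track key 'count' through all 11 events:
  event 1 (t=1: SET total = 35): count unchanged
  event 2 (t=5: SET count = 16): count (absent) -> 16
  event 3 (t=9: DEC max by 3): count unchanged
  event 4 (t=15: INC count by 11): count 16 -> 27
  event 5 (t=16: SET max = 32): count unchanged
  event 6 (t=20: INC total by 15): count unchanged
  event 7 (t=29: DEC total by 6): count unchanged
  event 8 (t=36: SET count = 33): count 27 -> 33
  event 9 (t=45: INC max by 4): count unchanged
  event 10 (t=53: DEL max): count unchanged
  event 11 (t=54: SET count = 14): count 33 -> 14
Final: count = 14

Answer: 14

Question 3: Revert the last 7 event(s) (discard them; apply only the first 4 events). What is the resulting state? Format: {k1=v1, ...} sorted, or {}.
Answer: {count=27, max=-3, total=35}

Derivation:
Keep first 4 events (discard last 7):
  after event 1 (t=1: SET total = 35): {total=35}
  after event 2 (t=5: SET count = 16): {count=16, total=35}
  after event 3 (t=9: DEC max by 3): {count=16, max=-3, total=35}
  after event 4 (t=15: INC count by 11): {count=27, max=-3, total=35}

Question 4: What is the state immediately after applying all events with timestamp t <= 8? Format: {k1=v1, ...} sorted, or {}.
Answer: {count=16, total=35}

Derivation:
Apply events with t <= 8 (2 events):
  after event 1 (t=1: SET total = 35): {total=35}
  after event 2 (t=5: SET count = 16): {count=16, total=35}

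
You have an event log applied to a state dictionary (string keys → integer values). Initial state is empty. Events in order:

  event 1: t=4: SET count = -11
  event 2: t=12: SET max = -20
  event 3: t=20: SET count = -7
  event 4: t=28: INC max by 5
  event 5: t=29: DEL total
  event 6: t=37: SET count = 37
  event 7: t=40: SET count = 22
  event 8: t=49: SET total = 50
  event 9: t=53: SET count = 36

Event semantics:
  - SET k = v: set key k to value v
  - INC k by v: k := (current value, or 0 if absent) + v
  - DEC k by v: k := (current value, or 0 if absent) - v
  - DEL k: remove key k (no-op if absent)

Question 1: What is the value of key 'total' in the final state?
Track key 'total' through all 9 events:
  event 1 (t=4: SET count = -11): total unchanged
  event 2 (t=12: SET max = -20): total unchanged
  event 3 (t=20: SET count = -7): total unchanged
  event 4 (t=28: INC max by 5): total unchanged
  event 5 (t=29: DEL total): total (absent) -> (absent)
  event 6 (t=37: SET count = 37): total unchanged
  event 7 (t=40: SET count = 22): total unchanged
  event 8 (t=49: SET total = 50): total (absent) -> 50
  event 9 (t=53: SET count = 36): total unchanged
Final: total = 50

Answer: 50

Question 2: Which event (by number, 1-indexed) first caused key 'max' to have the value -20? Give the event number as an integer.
Looking for first event where max becomes -20:
  event 2: max (absent) -> -20  <-- first match

Answer: 2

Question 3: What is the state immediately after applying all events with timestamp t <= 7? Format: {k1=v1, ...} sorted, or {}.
Apply events with t <= 7 (1 events):
  after event 1 (t=4: SET count = -11): {count=-11}

Answer: {count=-11}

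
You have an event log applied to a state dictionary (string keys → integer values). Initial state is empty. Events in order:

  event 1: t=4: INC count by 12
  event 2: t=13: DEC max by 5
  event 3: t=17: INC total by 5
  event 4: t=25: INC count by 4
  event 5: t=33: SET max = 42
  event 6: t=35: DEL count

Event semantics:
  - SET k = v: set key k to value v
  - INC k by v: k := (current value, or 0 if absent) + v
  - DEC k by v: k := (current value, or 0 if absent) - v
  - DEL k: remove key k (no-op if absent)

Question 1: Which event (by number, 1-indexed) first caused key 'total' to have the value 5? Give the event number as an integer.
Answer: 3

Derivation:
Looking for first event where total becomes 5:
  event 3: total (absent) -> 5  <-- first match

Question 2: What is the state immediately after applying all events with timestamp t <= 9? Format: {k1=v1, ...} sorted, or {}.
Answer: {count=12}

Derivation:
Apply events with t <= 9 (1 events):
  after event 1 (t=4: INC count by 12): {count=12}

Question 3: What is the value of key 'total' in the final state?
Answer: 5

Derivation:
Track key 'total' through all 6 events:
  event 1 (t=4: INC count by 12): total unchanged
  event 2 (t=13: DEC max by 5): total unchanged
  event 3 (t=17: INC total by 5): total (absent) -> 5
  event 4 (t=25: INC count by 4): total unchanged
  event 5 (t=33: SET max = 42): total unchanged
  event 6 (t=35: DEL count): total unchanged
Final: total = 5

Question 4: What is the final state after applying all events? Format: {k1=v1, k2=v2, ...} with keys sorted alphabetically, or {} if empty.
  after event 1 (t=4: INC count by 12): {count=12}
  after event 2 (t=13: DEC max by 5): {count=12, max=-5}
  after event 3 (t=17: INC total by 5): {count=12, max=-5, total=5}
  after event 4 (t=25: INC count by 4): {count=16, max=-5, total=5}
  after event 5 (t=33: SET max = 42): {count=16, max=42, total=5}
  after event 6 (t=35: DEL count): {max=42, total=5}

Answer: {max=42, total=5}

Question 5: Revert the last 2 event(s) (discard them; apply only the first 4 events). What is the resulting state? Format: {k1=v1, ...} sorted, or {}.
Keep first 4 events (discard last 2):
  after event 1 (t=4: INC count by 12): {count=12}
  after event 2 (t=13: DEC max by 5): {count=12, max=-5}
  after event 3 (t=17: INC total by 5): {count=12, max=-5, total=5}
  after event 4 (t=25: INC count by 4): {count=16, max=-5, total=5}

Answer: {count=16, max=-5, total=5}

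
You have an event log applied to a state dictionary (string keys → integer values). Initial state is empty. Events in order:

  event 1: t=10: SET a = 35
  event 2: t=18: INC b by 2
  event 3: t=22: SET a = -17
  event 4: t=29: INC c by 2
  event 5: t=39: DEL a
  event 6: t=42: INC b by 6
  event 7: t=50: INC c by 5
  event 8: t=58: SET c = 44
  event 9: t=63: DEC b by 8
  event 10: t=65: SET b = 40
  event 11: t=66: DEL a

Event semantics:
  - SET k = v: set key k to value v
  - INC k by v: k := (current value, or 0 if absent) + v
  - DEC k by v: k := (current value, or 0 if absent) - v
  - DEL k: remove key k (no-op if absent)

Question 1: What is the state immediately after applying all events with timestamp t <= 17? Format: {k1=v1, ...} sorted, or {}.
Answer: {a=35}

Derivation:
Apply events with t <= 17 (1 events):
  after event 1 (t=10: SET a = 35): {a=35}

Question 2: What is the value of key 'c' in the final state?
Track key 'c' through all 11 events:
  event 1 (t=10: SET a = 35): c unchanged
  event 2 (t=18: INC b by 2): c unchanged
  event 3 (t=22: SET a = -17): c unchanged
  event 4 (t=29: INC c by 2): c (absent) -> 2
  event 5 (t=39: DEL a): c unchanged
  event 6 (t=42: INC b by 6): c unchanged
  event 7 (t=50: INC c by 5): c 2 -> 7
  event 8 (t=58: SET c = 44): c 7 -> 44
  event 9 (t=63: DEC b by 8): c unchanged
  event 10 (t=65: SET b = 40): c unchanged
  event 11 (t=66: DEL a): c unchanged
Final: c = 44

Answer: 44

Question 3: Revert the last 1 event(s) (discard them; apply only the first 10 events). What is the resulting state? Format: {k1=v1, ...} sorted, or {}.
Answer: {b=40, c=44}

Derivation:
Keep first 10 events (discard last 1):
  after event 1 (t=10: SET a = 35): {a=35}
  after event 2 (t=18: INC b by 2): {a=35, b=2}
  after event 3 (t=22: SET a = -17): {a=-17, b=2}
  after event 4 (t=29: INC c by 2): {a=-17, b=2, c=2}
  after event 5 (t=39: DEL a): {b=2, c=2}
  after event 6 (t=42: INC b by 6): {b=8, c=2}
  after event 7 (t=50: INC c by 5): {b=8, c=7}
  after event 8 (t=58: SET c = 44): {b=8, c=44}
  after event 9 (t=63: DEC b by 8): {b=0, c=44}
  after event 10 (t=65: SET b = 40): {b=40, c=44}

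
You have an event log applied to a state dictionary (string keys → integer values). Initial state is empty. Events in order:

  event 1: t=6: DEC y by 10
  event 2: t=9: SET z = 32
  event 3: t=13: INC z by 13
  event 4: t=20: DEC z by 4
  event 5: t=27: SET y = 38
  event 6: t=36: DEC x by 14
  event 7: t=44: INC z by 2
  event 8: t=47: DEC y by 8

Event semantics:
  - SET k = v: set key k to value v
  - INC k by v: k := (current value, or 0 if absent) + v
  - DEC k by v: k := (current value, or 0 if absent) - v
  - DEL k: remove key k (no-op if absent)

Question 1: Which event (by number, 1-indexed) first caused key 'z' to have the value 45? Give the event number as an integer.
Looking for first event where z becomes 45:
  event 2: z = 32
  event 3: z 32 -> 45  <-- first match

Answer: 3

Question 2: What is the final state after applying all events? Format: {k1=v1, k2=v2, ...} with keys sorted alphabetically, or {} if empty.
Answer: {x=-14, y=30, z=43}

Derivation:
  after event 1 (t=6: DEC y by 10): {y=-10}
  after event 2 (t=9: SET z = 32): {y=-10, z=32}
  after event 3 (t=13: INC z by 13): {y=-10, z=45}
  after event 4 (t=20: DEC z by 4): {y=-10, z=41}
  after event 5 (t=27: SET y = 38): {y=38, z=41}
  after event 6 (t=36: DEC x by 14): {x=-14, y=38, z=41}
  after event 7 (t=44: INC z by 2): {x=-14, y=38, z=43}
  after event 8 (t=47: DEC y by 8): {x=-14, y=30, z=43}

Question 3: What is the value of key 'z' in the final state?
Answer: 43

Derivation:
Track key 'z' through all 8 events:
  event 1 (t=6: DEC y by 10): z unchanged
  event 2 (t=9: SET z = 32): z (absent) -> 32
  event 3 (t=13: INC z by 13): z 32 -> 45
  event 4 (t=20: DEC z by 4): z 45 -> 41
  event 5 (t=27: SET y = 38): z unchanged
  event 6 (t=36: DEC x by 14): z unchanged
  event 7 (t=44: INC z by 2): z 41 -> 43
  event 8 (t=47: DEC y by 8): z unchanged
Final: z = 43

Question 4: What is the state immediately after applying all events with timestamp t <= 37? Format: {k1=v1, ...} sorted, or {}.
Apply events with t <= 37 (6 events):
  after event 1 (t=6: DEC y by 10): {y=-10}
  after event 2 (t=9: SET z = 32): {y=-10, z=32}
  after event 3 (t=13: INC z by 13): {y=-10, z=45}
  after event 4 (t=20: DEC z by 4): {y=-10, z=41}
  after event 5 (t=27: SET y = 38): {y=38, z=41}
  after event 6 (t=36: DEC x by 14): {x=-14, y=38, z=41}

Answer: {x=-14, y=38, z=41}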